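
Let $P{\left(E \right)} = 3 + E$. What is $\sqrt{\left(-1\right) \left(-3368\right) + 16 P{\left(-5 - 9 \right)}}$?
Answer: $2 \sqrt{798} \approx 56.498$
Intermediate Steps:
$\sqrt{\left(-1\right) \left(-3368\right) + 16 P{\left(-5 - 9 \right)}} = \sqrt{\left(-1\right) \left(-3368\right) + 16 \left(3 - 14\right)} = \sqrt{3368 + 16 \left(3 - 14\right)} = \sqrt{3368 + 16 \left(-11\right)} = \sqrt{3368 - 176} = \sqrt{3192} = 2 \sqrt{798}$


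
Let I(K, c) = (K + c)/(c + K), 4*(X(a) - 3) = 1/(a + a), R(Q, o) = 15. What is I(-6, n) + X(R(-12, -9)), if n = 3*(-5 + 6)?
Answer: 481/120 ≈ 4.0083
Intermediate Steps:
n = 3 (n = 3*1 = 3)
X(a) = 3 + 1/(8*a) (X(a) = 3 + 1/(4*(a + a)) = 3 + 1/(4*((2*a))) = 3 + (1/(2*a))/4 = 3 + 1/(8*a))
I(K, c) = 1 (I(K, c) = (K + c)/(K + c) = 1)
I(-6, n) + X(R(-12, -9)) = 1 + (3 + (⅛)/15) = 1 + (3 + (⅛)*(1/15)) = 1 + (3 + 1/120) = 1 + 361/120 = 481/120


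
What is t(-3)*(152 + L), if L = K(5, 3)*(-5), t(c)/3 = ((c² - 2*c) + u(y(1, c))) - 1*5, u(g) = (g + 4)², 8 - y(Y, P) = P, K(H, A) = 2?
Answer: 100110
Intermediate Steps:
y(Y, P) = 8 - P
u(g) = (4 + g)²
t(c) = -15 - 6*c + 3*c² + 3*(12 - c)² (t(c) = 3*(((c² - 2*c) + (4 + (8 - c))²) - 1*5) = 3*(((c² - 2*c) + (12 - c)²) - 5) = 3*((c² + (12 - c)² - 2*c) - 5) = 3*(-5 + c² + (12 - c)² - 2*c) = -15 - 6*c + 3*c² + 3*(12 - c)²)
L = -10 (L = 2*(-5) = -10)
t(-3)*(152 + L) = (417 - 78*(-3) + 6*(-3)²)*(152 - 10) = (417 + 234 + 6*9)*142 = (417 + 234 + 54)*142 = 705*142 = 100110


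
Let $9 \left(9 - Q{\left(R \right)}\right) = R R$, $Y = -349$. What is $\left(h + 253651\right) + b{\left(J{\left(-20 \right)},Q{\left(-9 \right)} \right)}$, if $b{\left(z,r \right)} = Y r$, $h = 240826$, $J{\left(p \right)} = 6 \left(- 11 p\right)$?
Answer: $494477$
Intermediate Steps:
$J{\left(p \right)} = - 66 p$
$Q{\left(R \right)} = 9 - \frac{R^{2}}{9}$ ($Q{\left(R \right)} = 9 - \frac{R R}{9} = 9 - \frac{R^{2}}{9}$)
$b{\left(z,r \right)} = - 349 r$
$\left(h + 253651\right) + b{\left(J{\left(-20 \right)},Q{\left(-9 \right)} \right)} = \left(240826 + 253651\right) - 349 \left(9 - \frac{\left(-9\right)^{2}}{9}\right) = 494477 - 349 \left(9 - 9\right) = 494477 - 0 = 494477 + 0 = 494477$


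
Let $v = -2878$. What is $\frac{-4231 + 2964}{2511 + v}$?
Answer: $\frac{1267}{367} \approx 3.4523$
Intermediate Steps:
$\frac{-4231 + 2964}{2511 + v} = \frac{-4231 + 2964}{2511 - 2878} = - \frac{1267}{-367} = \left(-1267\right) \left(- \frac{1}{367}\right) = \frac{1267}{367}$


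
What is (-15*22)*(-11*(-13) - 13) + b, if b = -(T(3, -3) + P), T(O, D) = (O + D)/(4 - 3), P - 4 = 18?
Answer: -42922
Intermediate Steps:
P = 22 (P = 4 + 18 = 22)
T(O, D) = D + O (T(O, D) = (D + O)/1 = (D + O)*1 = D + O)
b = -22 (b = -((-3 + 3) + 22) = -(0 + 22) = -1*22 = -22)
(-15*22)*(-11*(-13) - 13) + b = (-15*22)*(-11*(-13) - 13) - 22 = -330*(143 - 13) - 22 = -330*130 - 22 = -42900 - 22 = -42922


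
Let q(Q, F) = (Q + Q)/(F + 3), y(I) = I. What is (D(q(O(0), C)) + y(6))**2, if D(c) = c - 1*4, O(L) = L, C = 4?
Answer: 4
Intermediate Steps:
q(Q, F) = 2*Q/(3 + F) (q(Q, F) = (2*Q)/(3 + F) = 2*Q/(3 + F))
D(c) = -4 + c (D(c) = c - 4 = -4 + c)
(D(q(O(0), C)) + y(6))**2 = ((-4 + 2*0/(3 + 4)) + 6)**2 = ((-4 + 2*0/7) + 6)**2 = ((-4 + 2*0*(1/7)) + 6)**2 = ((-4 + 0) + 6)**2 = (-4 + 6)**2 = 2**2 = 4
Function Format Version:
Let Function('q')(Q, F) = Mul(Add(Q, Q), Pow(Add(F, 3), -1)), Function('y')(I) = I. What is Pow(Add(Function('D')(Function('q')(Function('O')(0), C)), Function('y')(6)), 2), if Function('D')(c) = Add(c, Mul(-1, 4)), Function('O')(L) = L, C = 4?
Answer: 4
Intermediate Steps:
Function('q')(Q, F) = Mul(2, Q, Pow(Add(3, F), -1)) (Function('q')(Q, F) = Mul(Mul(2, Q), Pow(Add(3, F), -1)) = Mul(2, Q, Pow(Add(3, F), -1)))
Function('D')(c) = Add(-4, c) (Function('D')(c) = Add(c, -4) = Add(-4, c))
Pow(Add(Function('D')(Function('q')(Function('O')(0), C)), Function('y')(6)), 2) = Pow(Add(Add(-4, Mul(2, 0, Pow(Add(3, 4), -1))), 6), 2) = Pow(Add(Add(-4, Mul(2, 0, Pow(7, -1))), 6), 2) = Pow(Add(Add(-4, Mul(2, 0, Rational(1, 7))), 6), 2) = Pow(Add(Add(-4, 0), 6), 2) = Pow(Add(-4, 6), 2) = Pow(2, 2) = 4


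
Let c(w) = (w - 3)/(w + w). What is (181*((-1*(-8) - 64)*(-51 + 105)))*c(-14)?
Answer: -332316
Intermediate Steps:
c(w) = (-3 + w)/(2*w) (c(w) = (-3 + w)/((2*w)) = (-3 + w)*(1/(2*w)) = (-3 + w)/(2*w))
(181*((-1*(-8) - 64)*(-51 + 105)))*c(-14) = (181*((-1*(-8) - 64)*(-51 + 105)))*((1/2)*(-3 - 14)/(-14)) = (181*((8 - 64)*54))*((1/2)*(-1/14)*(-17)) = (181*(-56*54))*(17/28) = (181*(-3024))*(17/28) = -547344*17/28 = -332316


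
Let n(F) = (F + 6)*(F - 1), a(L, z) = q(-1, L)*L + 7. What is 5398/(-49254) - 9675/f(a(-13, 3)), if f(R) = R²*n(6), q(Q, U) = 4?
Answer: -838807/4432860 ≈ -0.18922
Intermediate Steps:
a(L, z) = 7 + 4*L (a(L, z) = 4*L + 7 = 7 + 4*L)
n(F) = (-1 + F)*(6 + F) (n(F) = (6 + F)*(-1 + F) = (-1 + F)*(6 + F))
f(R) = 60*R² (f(R) = R²*(-6 + 6² + 5*6) = R²*(-6 + 36 + 30) = R²*60 = 60*R²)
5398/(-49254) - 9675/f(a(-13, 3)) = 5398/(-49254) - 9675*1/(60*(7 + 4*(-13))²) = 5398*(-1/49254) - 9675*1/(60*(7 - 52)²) = -2699/24627 - 9675/(60*(-45)²) = -2699/24627 - 9675/(60*2025) = -2699/24627 - 9675/121500 = -2699/24627 - 9675*1/121500 = -2699/24627 - 43/540 = -838807/4432860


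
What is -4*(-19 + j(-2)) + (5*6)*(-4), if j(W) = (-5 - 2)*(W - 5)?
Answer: -240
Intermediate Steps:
j(W) = 35 - 7*W (j(W) = -7*(-5 + W) = 35 - 7*W)
-4*(-19 + j(-2)) + (5*6)*(-4) = -4*(-19 + (35 - 7*(-2))) + (5*6)*(-4) = -4*(-19 + (35 + 14)) + 30*(-4) = -4*(-19 + 49) - 120 = -4*30 - 120 = -120 - 120 = -240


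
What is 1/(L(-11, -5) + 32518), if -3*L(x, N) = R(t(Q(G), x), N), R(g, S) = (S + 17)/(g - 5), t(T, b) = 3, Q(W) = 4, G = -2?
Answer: 1/32520 ≈ 3.0750e-5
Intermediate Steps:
R(g, S) = (17 + S)/(-5 + g)
L(x, N) = 17/6 + N/6 (L(x, N) = -(17 + N)/(3*(-5 + 3)) = -(17 + N)/(3*(-2)) = -(-1)*(17 + N)/6 = -(-17/2 - N/2)/3 = 17/6 + N/6)
1/(L(-11, -5) + 32518) = 1/((17/6 + (⅙)*(-5)) + 32518) = 1/((17/6 - ⅚) + 32518) = 1/(2 + 32518) = 1/32520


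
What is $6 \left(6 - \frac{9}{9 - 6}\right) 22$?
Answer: $396$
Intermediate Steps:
$6 \left(6 - \frac{9}{9 - 6}\right) 22 = 6 \left(6 - \frac{9}{3}\right) 22 = 6 \left(6 - 3\right) 22 = 6 \cdot 3 \cdot 22 = 18 \cdot 22 = 396$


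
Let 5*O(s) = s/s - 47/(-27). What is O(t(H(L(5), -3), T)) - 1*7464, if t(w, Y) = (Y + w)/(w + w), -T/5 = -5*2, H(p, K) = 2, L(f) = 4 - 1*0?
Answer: -1007566/135 ≈ -7463.5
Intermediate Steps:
L(f) = 4 (L(f) = 4 + 0 = 4)
T = 50 (T = -(-25)*2 = -5*(-10) = 50)
t(w, Y) = (Y + w)/(2*w) (t(w, Y) = (Y + w)/((2*w)) = (Y + w)*(1/(2*w)) = (Y + w)/(2*w))
O(s) = 74/135 (O(s) = (s/s - 47/(-27))/5 = (1 - 47*(-1/27))/5 = (1 + 47/27)/5 = (⅕)*(74/27) = 74/135)
O(t(H(L(5), -3), T)) - 1*7464 = 74/135 - 1*7464 = 74/135 - 7464 = -1007566/135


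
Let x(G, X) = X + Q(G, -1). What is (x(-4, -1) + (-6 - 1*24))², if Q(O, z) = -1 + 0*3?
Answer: 1024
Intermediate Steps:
Q(O, z) = -1 (Q(O, z) = -1 + 0 = -1)
x(G, X) = -1 + X (x(G, X) = X - 1 = -1 + X)
(x(-4, -1) + (-6 - 1*24))² = ((-1 - 1) + (-6 - 1*24))² = (-2 + (-6 - 24))² = (-2 - 30)² = (-32)² = 1024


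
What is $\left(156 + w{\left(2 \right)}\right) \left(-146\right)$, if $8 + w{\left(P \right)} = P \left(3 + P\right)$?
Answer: $-23068$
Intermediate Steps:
$w{\left(P \right)} = -8 + P \left(3 + P\right)$
$\left(156 + w{\left(2 \right)}\right) \left(-146\right) = \left(156 + \left(-8 + 2^{2} + 3 \cdot 2\right)\right) \left(-146\right) = \left(156 + \left(-8 + 4 + 6\right)\right) \left(-146\right) = \left(156 + 2\right) \left(-146\right) = 158 \left(-146\right) = -23068$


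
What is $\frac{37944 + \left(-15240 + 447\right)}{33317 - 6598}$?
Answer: $\frac{23151}{26719} \approx 0.86646$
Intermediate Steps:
$\frac{37944 + \left(-15240 + 447\right)}{33317 - 6598} = \frac{37944 - 14793}{26719} = 23151 \cdot \frac{1}{26719} = \frac{23151}{26719}$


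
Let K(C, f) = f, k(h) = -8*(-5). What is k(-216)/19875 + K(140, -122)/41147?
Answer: -155774/163559325 ≈ -0.00095240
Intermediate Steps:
k(h) = 40
k(-216)/19875 + K(140, -122)/41147 = 40/19875 - 122/41147 = 40*(1/19875) - 122*1/41147 = 8/3975 - 122/41147 = -155774/163559325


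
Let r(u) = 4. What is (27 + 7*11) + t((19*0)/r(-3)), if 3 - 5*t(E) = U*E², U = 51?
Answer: 523/5 ≈ 104.60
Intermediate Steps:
t(E) = ⅗ - 51*E²/5
(27 + 7*11) + t((19*0)/r(-3)) = (27 + 7*11) + (⅗ - 51*((19*0)/4)²/5) = (27 + 77) + (⅗ - 51*(0*(¼))²/5) = 104 + (⅗ - 51/5*0²) = 104 + (⅗ - 51/5*0) = 104 + (⅗ + 0) = 104 + ⅗ = 523/5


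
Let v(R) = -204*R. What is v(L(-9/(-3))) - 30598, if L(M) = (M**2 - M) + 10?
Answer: -33862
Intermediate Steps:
L(M) = 10 + M**2 - M
v(L(-9/(-3))) - 30598 = -204*(10 + (-9/(-3))**2 - (-9)/(-3)) - 30598 = -204*(10 + (-9*(-1/3))**2 - (-9)*(-1)/3) - 30598 = -204*(10 + 3**2 - 1*3) - 30598 = -204*(10 + 9 - 3) - 30598 = -204*16 - 30598 = -3264 - 30598 = -33862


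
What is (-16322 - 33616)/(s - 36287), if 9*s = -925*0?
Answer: 49938/36287 ≈ 1.3762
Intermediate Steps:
s = 0 (s = (-925*0)/9 = (⅑)*0 = 0)
(-16322 - 33616)/(s - 36287) = (-16322 - 33616)/(0 - 36287) = -49938/(-36287) = -49938*(-1/36287) = 49938/36287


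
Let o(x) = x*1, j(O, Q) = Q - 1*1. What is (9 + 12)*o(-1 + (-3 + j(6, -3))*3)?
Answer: -462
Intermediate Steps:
j(O, Q) = -1 + Q (j(O, Q) = Q - 1 = -1 + Q)
o(x) = x
(9 + 12)*o(-1 + (-3 + j(6, -3))*3) = (9 + 12)*(-1 + (-3 + (-1 - 3))*3) = 21*(-1 + (-3 - 4)*3) = 21*(-1 - 7*3) = 21*(-1 - 21) = 21*(-22) = -462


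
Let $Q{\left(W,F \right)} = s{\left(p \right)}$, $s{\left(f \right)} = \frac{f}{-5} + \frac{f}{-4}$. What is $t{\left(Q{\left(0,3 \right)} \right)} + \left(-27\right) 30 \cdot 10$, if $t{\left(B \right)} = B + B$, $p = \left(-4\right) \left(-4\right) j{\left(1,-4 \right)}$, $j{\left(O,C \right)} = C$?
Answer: $- \frac{40212}{5} \approx -8042.4$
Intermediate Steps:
$p = -64$ ($p = \left(-4\right) \left(-4\right) \left(-4\right) = 16 \left(-4\right) = -64$)
$s{\left(f \right)} = - \frac{9 f}{20}$ ($s{\left(f \right)} = f \left(- \frac{1}{5}\right) + f \left(- \frac{1}{4}\right) = - \frac{f}{5} - \frac{f}{4} = - \frac{9 f}{20}$)
$Q{\left(W,F \right)} = \frac{144}{5}$ ($Q{\left(W,F \right)} = \left(- \frac{9}{20}\right) \left(-64\right) = \frac{144}{5}$)
$t{\left(B \right)} = 2 B$
$t{\left(Q{\left(0,3 \right)} \right)} + \left(-27\right) 30 \cdot 10 = 2 \cdot \frac{144}{5} + \left(-27\right) 30 \cdot 10 = \frac{288}{5} - 8100 = - \frac{40212}{5}$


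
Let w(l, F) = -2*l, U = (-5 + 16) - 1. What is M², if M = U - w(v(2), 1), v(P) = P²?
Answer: 324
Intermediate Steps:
U = 10 (U = 11 - 1 = 10)
M = 18 (M = 10 - (-2)*2² = 10 - (-2)*4 = 10 - 1*(-8) = 10 + 8 = 18)
M² = 18² = 324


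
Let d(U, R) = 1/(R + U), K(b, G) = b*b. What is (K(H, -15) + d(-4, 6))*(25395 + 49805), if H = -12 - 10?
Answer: 36434400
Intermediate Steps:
H = -22
K(b, G) = b**2
(K(H, -15) + d(-4, 6))*(25395 + 49805) = ((-22)**2 + 1/(6 - 4))*(25395 + 49805) = (484 + 1/2)*75200 = (969/2)*75200 = 36434400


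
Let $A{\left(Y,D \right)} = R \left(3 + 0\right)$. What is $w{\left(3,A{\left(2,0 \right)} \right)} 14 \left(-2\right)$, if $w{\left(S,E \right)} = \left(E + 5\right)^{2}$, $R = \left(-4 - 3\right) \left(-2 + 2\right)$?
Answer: $-700$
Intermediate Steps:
$R = 0$ ($R = \left(-4 - 3\right) 0 = \left(-7\right) 0 = 0$)
$A{\left(Y,D \right)} = 0$ ($A{\left(Y,D \right)} = 0 \left(3 + 0\right) = 0 \cdot 3 = 0$)
$w{\left(S,E \right)} = \left(5 + E\right)^{2}$
$w{\left(3,A{\left(2,0 \right)} \right)} 14 \left(-2\right) = \left(5 + 0\right)^{2} \cdot 14 \left(-2\right) = 5^{2} \cdot 14 \left(-2\right) = 25 \cdot 14 \left(-2\right) = 350 \left(-2\right) = -700$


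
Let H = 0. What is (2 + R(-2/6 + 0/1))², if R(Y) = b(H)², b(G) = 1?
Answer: 9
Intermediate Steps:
R(Y) = 1 (R(Y) = 1² = 1)
(2 + R(-2/6 + 0/1))² = (2 + 1)² = 3² = 9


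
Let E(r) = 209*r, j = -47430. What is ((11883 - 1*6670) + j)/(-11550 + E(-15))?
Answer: 42217/14685 ≈ 2.8748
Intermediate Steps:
((11883 - 1*6670) + j)/(-11550 + E(-15)) = ((11883 - 1*6670) - 47430)/(-11550 + 209*(-15)) = ((11883 - 6670) - 47430)/(-11550 - 3135) = (5213 - 47430)/(-14685) = -42217*(-1/14685) = 42217/14685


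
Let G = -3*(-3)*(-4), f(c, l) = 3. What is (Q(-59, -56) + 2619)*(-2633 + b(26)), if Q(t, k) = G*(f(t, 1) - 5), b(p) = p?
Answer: -7015437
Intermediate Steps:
G = -36 (G = 9*(-4) = -36)
Q(t, k) = 72 (Q(t, k) = -36*(3 - 5) = -36*(-2) = 72)
(Q(-59, -56) + 2619)*(-2633 + b(26)) = (72 + 2619)*(-2633 + 26) = 2691*(-2607) = -7015437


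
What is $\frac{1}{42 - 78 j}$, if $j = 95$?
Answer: $- \frac{1}{7368} \approx -0.00013572$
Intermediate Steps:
$\frac{1}{42 - 78 j} = \frac{1}{42 - 7410} = \frac{1}{-7368} = - \frac{1}{7368}$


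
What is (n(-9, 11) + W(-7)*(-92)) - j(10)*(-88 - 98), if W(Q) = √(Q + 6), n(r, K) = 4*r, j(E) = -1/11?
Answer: -582/11 - 92*I ≈ -52.909 - 92.0*I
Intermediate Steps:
j(E) = -1/11 (j(E) = -1*1/11 = -1/11)
W(Q) = √(6 + Q)
(n(-9, 11) + W(-7)*(-92)) - j(10)*(-88 - 98) = (4*(-9) + √(6 - 7)*(-92)) - (-1)*(-88 - 98)/11 = (-36 + √(-1)*(-92)) - (-1)*(-186)/11 = (-36 + I*(-92)) - 1*186/11 = (-36 - 92*I) - 186/11 = -582/11 - 92*I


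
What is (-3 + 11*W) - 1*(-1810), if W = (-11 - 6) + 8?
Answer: 1708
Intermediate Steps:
W = -9 (W = -17 + 8 = -9)
(-3 + 11*W) - 1*(-1810) = (-3 + 11*(-9)) - 1*(-1810) = (-3 - 99) + 1810 = -102 + 1810 = 1708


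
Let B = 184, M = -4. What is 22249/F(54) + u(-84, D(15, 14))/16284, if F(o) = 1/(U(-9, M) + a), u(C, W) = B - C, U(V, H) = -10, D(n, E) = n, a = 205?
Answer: 17662257472/4071 ≈ 4.3386e+6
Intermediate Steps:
u(C, W) = 184 - C
F(o) = 1/195 (F(o) = 1/(-10 + 205) = 1/195)
22249/F(54) + u(-84, D(15, 14))/16284 = 22249/(1/195) + (184 - 1*(-84))/16284 = 22249*195 + (184 + 84)*(1/16284) = 4338555 + 268*(1/16284) = 4338555 + 67/4071 = 17662257472/4071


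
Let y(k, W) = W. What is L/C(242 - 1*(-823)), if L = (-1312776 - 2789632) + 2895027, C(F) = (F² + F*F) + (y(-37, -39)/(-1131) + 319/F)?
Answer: -5327137455/10008726938 ≈ -0.53225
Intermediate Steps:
C(F) = 1/29 + 2*F² + 319/F (C(F) = (F² + F*F) + (-39/(-1131) + 319/F) = (F² + F²) + (-39*(-1/1131) + 319/F) = 2*F² + (1/29 + 319/F) = 1/29 + 2*F² + 319/F)
L = -1207381 (L = -4102408 + 2895027 = -1207381)
L/C(242 - 1*(-823)) = -1207381*29*(242 - 1*(-823))/(9251 + (242 - 1*(-823)) + 58*(242 - 1*(-823))³) = -1207381*29*(242 + 823)/(9251 + (242 + 823) + 58*(242 + 823)³) = -1207381*30885/(9251 + 1065 + 58*1065³) = -1207381*30885/(9251 + 1065 + 58*1207949625) = -1207381*30885/(9251 + 1065 + 70061078250) = -1207381/((1/29)*(1/1065)*70061088566) = -1207381/70061088566/30885 = -1207381*30885/70061088566 = -5327137455/10008726938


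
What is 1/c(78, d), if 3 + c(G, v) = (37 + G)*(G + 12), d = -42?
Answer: 1/10347 ≈ 9.6646e-5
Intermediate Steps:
c(G, v) = -3 + (12 + G)*(37 + G) (c(G, v) = -3 + (37 + G)*(G + 12) = -3 + (37 + G)*(12 + G) = -3 + (12 + G)*(37 + G))
1/c(78, d) = 1/(441 + 78**2 + 49*78) = 1/(441 + 6084 + 3822) = 1/10347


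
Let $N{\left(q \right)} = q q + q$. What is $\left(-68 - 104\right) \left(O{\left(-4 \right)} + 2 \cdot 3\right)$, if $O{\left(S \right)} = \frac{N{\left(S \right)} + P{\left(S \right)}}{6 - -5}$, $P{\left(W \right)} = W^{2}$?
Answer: $- \frac{16168}{11} \approx -1469.8$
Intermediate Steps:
$N{\left(q \right)} = q + q^{2}$ ($N{\left(q \right)} = q^{2} + q = q + q^{2}$)
$O{\left(S \right)} = \frac{S^{2}}{11} + \frac{S \left(1 + S\right)}{11}$ ($O{\left(S \right)} = \frac{S \left(1 + S\right) + S^{2}}{6 - -5} = \frac{S^{2} + S \left(1 + S\right)}{6 + 5} = \frac{S^{2} + S \left(1 + S\right)}{11} = \left(S^{2} + S \left(1 + S\right)\right) \frac{1}{11} = \frac{S^{2}}{11} + \frac{S \left(1 + S\right)}{11}$)
$\left(-68 - 104\right) \left(O{\left(-4 \right)} + 2 \cdot 3\right) = \left(-68 - 104\right) \left(\frac{1}{11} \left(-4\right) \left(1 + 2 \left(-4\right)\right) + 2 \cdot 3\right) = - 172 \left(\frac{1}{11} \left(-4\right) \left(1 - 8\right) + 6\right) = - 172 \left(\frac{1}{11} \left(-4\right) \left(-7\right) + 6\right) = - 172 \left(\frac{28}{11} + 6\right) = \left(-172\right) \frac{94}{11} = - \frac{16168}{11}$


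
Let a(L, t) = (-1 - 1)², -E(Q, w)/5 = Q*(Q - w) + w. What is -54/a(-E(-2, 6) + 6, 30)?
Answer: -27/2 ≈ -13.500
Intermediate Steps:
E(Q, w) = -5*w - 5*Q*(Q - w) (E(Q, w) = -5*(Q*(Q - w) + w) = -5*(w + Q*(Q - w)) = -5*w - 5*Q*(Q - w))
a(L, t) = 4 (a(L, t) = (-2)² = 4)
-54/a(-E(-2, 6) + 6, 30) = -54/4 = (¼)*(-54) = -27/2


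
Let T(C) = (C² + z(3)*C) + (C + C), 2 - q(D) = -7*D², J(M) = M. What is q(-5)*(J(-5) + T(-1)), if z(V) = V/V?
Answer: -1239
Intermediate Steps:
z(V) = 1
q(D) = 2 + 7*D² (q(D) = 2 - (-7)*D² = 2 + 7*D²)
T(C) = C² + 3*C (T(C) = (C² + 1*C) + (C + C) = (C² + C) + 2*C = (C + C²) + 2*C = C² + 3*C)
q(-5)*(J(-5) + T(-1)) = (2 + 7*(-5)²)*(-5 - (3 - 1)) = (2 + 7*25)*(-5 - 1*2) = (2 + 175)*(-5 - 2) = 177*(-7) = -1239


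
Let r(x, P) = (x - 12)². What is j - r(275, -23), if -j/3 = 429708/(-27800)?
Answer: -480402269/6950 ≈ -69123.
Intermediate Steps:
r(x, P) = (-12 + x)²
j = 322281/6950 (j = -1289124/(-27800) = -1289124*(-1)/27800 = -3*(-107427/6950) = 322281/6950 ≈ 46.371)
j - r(275, -23) = 322281/6950 - (-12 + 275)² = 322281/6950 - 1*263² = 322281/6950 - 1*69169 = 322281/6950 - 69169 = -480402269/6950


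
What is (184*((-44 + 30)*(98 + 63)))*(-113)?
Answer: 46865168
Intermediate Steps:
(184*((-44 + 30)*(98 + 63)))*(-113) = (184*(-14*161))*(-113) = (184*(-2254))*(-113) = -414736*(-113) = 46865168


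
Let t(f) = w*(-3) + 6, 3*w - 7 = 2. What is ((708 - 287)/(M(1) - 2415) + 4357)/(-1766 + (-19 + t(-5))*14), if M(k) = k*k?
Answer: -10517377/5006636 ≈ -2.1007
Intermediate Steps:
w = 3 (w = 7/3 + (⅓)*2 = 7/3 + ⅔ = 3)
M(k) = k²
t(f) = -3 (t(f) = 3*(-3) + 6 = -9 + 6 = -3)
((708 - 287)/(M(1) - 2415) + 4357)/(-1766 + (-19 + t(-5))*14) = ((708 - 287)/(1² - 2415) + 4357)/(-1766 + (-19 - 3)*14) = (421/(1 - 2415) + 4357)/(-1766 - 22*14) = (421/(-2414) + 4357)/(-1766 - 308) = (421*(-1/2414) + 4357)/(-2074) = (-421/2414 + 4357)*(-1/2074) = (10517377/2414)*(-1/2074) = -10517377/5006636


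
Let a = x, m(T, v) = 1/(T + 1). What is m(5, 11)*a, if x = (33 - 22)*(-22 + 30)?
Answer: 44/3 ≈ 14.667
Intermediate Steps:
m(T, v) = 1/(1 + T)
x = 88 (x = 11*8 = 88)
a = 88
m(5, 11)*a = 88/(1 + 5) = 88/6 = (1/6)*88 = 44/3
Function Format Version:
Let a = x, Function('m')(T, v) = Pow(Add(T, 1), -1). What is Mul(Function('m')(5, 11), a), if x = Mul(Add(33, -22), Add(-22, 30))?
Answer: Rational(44, 3) ≈ 14.667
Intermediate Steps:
Function('m')(T, v) = Pow(Add(1, T), -1)
x = 88 (x = Mul(11, 8) = 88)
a = 88
Mul(Function('m')(5, 11), a) = Mul(Pow(Add(1, 5), -1), 88) = Mul(Pow(6, -1), 88) = Mul(Rational(1, 6), 88) = Rational(44, 3)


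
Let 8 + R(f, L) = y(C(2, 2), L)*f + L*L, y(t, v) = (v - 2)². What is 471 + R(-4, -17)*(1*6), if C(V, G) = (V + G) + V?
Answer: -6507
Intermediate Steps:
C(V, G) = G + 2*V (C(V, G) = (G + V) + V = G + 2*V)
y(t, v) = (-2 + v)²
R(f, L) = -8 + L² + f*(-2 + L)² (R(f, L) = -8 + ((-2 + L)²*f + L*L) = -8 + (f*(-2 + L)² + L²) = -8 + (L² + f*(-2 + L)²) = -8 + L² + f*(-2 + L)²)
471 + R(-4, -17)*(1*6) = 471 + (-8 + (-17)² - 4*(-2 - 17)²)*(1*6) = 471 + (-8 + 289 - 4*(-19)²)*6 = 471 + (-8 + 289 - 4*361)*6 = 471 + (-8 + 289 - 1444)*6 = 471 - 1163*6 = 471 - 6978 = -6507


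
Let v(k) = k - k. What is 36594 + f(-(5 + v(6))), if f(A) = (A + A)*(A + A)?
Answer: 36694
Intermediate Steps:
v(k) = 0
f(A) = 4*A² (f(A) = (2*A)*(2*A) = 4*A²)
36594 + f(-(5 + v(6))) = 36594 + 4*(-(5 + 0))² = 36594 + 4*(-1*5)² = 36594 + 4*(-5)² = 36594 + 4*25 = 36594 + 100 = 36694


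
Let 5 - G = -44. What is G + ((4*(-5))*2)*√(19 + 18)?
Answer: 49 - 40*√37 ≈ -194.31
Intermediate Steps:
G = 49 (G = 5 - 1*(-44) = 5 + 44 = 49)
G + ((4*(-5))*2)*√(19 + 18) = 49 + ((4*(-5))*2)*√(19 + 18) = 49 + (-20*2)*√37 = 49 - 40*√37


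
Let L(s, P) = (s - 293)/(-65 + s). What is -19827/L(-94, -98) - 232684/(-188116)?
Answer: -16470675680/2022247 ≈ -8144.7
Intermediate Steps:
L(s, P) = (-293 + s)/(-65 + s)
-19827/L(-94, -98) - 232684/(-188116) = -19827*(-65 - 94)/(-293 - 94) - 232684/(-188116) = -19827/(-387/(-159)) - 232684*(-1/188116) = -19827/((-1/159*(-387))) + 58171/47029 = -19827/129/53 + 58171/47029 = -19827*53/129 + 58171/47029 = -350277/43 + 58171/47029 = -16470675680/2022247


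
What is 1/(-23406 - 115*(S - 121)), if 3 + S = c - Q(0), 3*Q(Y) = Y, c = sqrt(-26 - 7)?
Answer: I/(-9146*I + 115*sqrt(33)) ≈ -0.00010877 + 7.8566e-6*I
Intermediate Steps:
c = I*sqrt(33) (c = sqrt(-33) = I*sqrt(33) ≈ 5.7446*I)
Q(Y) = Y/3
S = -3 + I*sqrt(33) (S = -3 + (I*sqrt(33) - 0/3) = -3 + (I*sqrt(33) - 1*0) = -3 + (I*sqrt(33) + 0) = -3 + I*sqrt(33) ≈ -3.0 + 5.7446*I)
1/(-23406 - 115*(S - 121)) = 1/(-23406 - 115*((-3 + I*sqrt(33)) - 121)) = 1/(-23406 - 115*(-124 + I*sqrt(33))) = 1/(-23406 + (14260 - 115*I*sqrt(33))) = 1/(-9146 - 115*I*sqrt(33))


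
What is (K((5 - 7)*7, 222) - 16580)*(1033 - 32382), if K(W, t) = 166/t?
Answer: 57691470653/111 ≈ 5.1974e+8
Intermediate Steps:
(K((5 - 7)*7, 222) - 16580)*(1033 - 32382) = (166/222 - 16580)*(1033 - 32382) = (166*(1/222) - 16580)*(-31349) = (83/111 - 16580)*(-31349) = -1840297/111*(-31349) = 57691470653/111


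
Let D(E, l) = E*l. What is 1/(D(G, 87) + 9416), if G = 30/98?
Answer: 49/462689 ≈ 0.00010590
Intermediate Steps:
G = 15/49 (G = 30*(1/98) = 15/49 ≈ 0.30612)
1/(D(G, 87) + 9416) = 1/((15/49)*87 + 9416) = 1/(1305/49 + 9416) = 1/(462689/49) = 49/462689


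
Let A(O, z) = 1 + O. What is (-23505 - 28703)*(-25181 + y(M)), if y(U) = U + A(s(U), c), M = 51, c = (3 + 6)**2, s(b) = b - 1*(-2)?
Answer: 1309167808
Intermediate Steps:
s(b) = 2 + b (s(b) = b + 2 = 2 + b)
c = 81 (c = 9**2 = 81)
y(U) = 3 + 2*U (y(U) = U + (1 + (2 + U)) = U + (3 + U) = 3 + 2*U)
(-23505 - 28703)*(-25181 + y(M)) = (-23505 - 28703)*(-25181 + (3 + 2*51)) = -52208*(-25181 + (3 + 102)) = -52208*(-25181 + 105) = -52208*(-25076) = 1309167808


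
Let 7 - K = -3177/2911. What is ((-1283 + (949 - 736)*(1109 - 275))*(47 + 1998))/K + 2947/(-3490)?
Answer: 916006536587953/20550865 ≈ 4.4573e+7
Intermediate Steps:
K = 23554/2911 (K = 7 - (-3177)/2911 = 7 - 1*(-3177/2911) = 7 + 3177/2911 = 23554/2911 ≈ 8.0914)
((-1283 + (949 - 736)*(1109 - 275))*(47 + 1998))/K + 2947/(-3490) = ((-1283 + (949 - 736)*(1109 - 275))*(47 + 1998))/(23554/2911) + 2947/(-3490) = ((-1283 + 213*834)*2045)*(2911/23554) + 2947*(-1/3490) = ((-1283 + 177642)*2045)*(2911/23554) - 2947/3490 = (176359*2045)*(2911/23554) - 2947/3490 = 360654155*(2911/23554) - 2947/3490 = 1049864245205/23554 - 2947/3490 = 916006536587953/20550865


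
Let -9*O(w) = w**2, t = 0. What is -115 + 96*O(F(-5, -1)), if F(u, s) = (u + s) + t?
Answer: -499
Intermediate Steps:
F(u, s) = s + u (F(u, s) = (u + s) + 0 = (s + u) + 0 = s + u)
O(w) = -w**2/9
-115 + 96*O(F(-5, -1)) = -115 + 96*(-(-1 - 5)**2/9) = -115 + 96*(-1/9*(-6)**2) = -115 + 96*(-1/9*36) = -115 + 96*(-4) = -115 - 384 = -499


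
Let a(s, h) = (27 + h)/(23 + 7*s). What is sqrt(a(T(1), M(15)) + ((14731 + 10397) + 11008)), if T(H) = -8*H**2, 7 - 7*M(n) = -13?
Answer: sqrt(15935577)/21 ≈ 190.09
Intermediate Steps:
M(n) = 20/7 (M(n) = 1 - 1/7*(-13) = 1 + 13/7 = 20/7)
a(s, h) = (27 + h)/(23 + 7*s)
sqrt(a(T(1), M(15)) + ((14731 + 10397) + 11008)) = sqrt((27 + 20/7)/(23 + 7*(-8*1**2)) + ((14731 + 10397) + 11008)) = sqrt((209/7)/(23 + 7*(-8*1)) + (25128 + 11008)) = sqrt((209/7)/(23 + 7*(-8)) + 36136) = sqrt((209/7)/(23 - 56) + 36136) = sqrt((209/7)/(-33) + 36136) = sqrt(-1/33*209/7 + 36136) = sqrt(-19/21 + 36136) = sqrt(758837/21) = sqrt(15935577)/21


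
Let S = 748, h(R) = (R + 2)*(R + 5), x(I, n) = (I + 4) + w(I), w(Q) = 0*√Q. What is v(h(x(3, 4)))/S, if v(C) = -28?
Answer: -7/187 ≈ -0.037433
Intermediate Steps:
w(Q) = 0
x(I, n) = 4 + I (x(I, n) = (I + 4) + 0 = (4 + I) + 0 = 4 + I)
h(R) = (2 + R)*(5 + R)
v(h(x(3, 4)))/S = -28/748 = -28*1/748 = -7/187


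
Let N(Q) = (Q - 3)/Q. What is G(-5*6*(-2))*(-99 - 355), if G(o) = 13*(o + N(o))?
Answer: -3597269/10 ≈ -3.5973e+5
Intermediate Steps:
N(Q) = (-3 + Q)/Q
G(o) = 13*o + 13*(-3 + o)/o (G(o) = 13*(o + (-3 + o)/o) = 13*o + 13*(-3 + o)/o)
G(-5*6*(-2))*(-99 - 355) = (13 - 39/(-5*6*(-2)) + 13*(-5*6*(-2)))*(-99 - 355) = (13 - 39/((-30*(-2))) + 13*(-30*(-2)))*(-454) = (13 - 39/60 + 13*60)*(-454) = (13 - 39*1/60 + 780)*(-454) = (13 - 13/20 + 780)*(-454) = (15847/20)*(-454) = -3597269/10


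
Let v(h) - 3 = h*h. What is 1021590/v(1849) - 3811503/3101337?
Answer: -1643747806097/1767143890158 ≈ -0.93017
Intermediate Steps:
v(h) = 3 + h² (v(h) = 3 + h*h = 3 + h²)
1021590/v(1849) - 3811503/3101337 = 1021590/(3 + 1849²) - 3811503/3101337 = 1021590/(3 + 3418801) - 3811503*1/3101337 = 1021590/3418804 - 1270501/1033779 = 1021590*(1/3418804) - 1270501/1033779 = 510795/1709402 - 1270501/1033779 = -1643747806097/1767143890158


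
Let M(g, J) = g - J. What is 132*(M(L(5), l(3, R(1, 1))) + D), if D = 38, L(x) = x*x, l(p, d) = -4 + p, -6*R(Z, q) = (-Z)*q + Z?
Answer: 8448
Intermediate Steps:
R(Z, q) = -Z/6 + Z*q/6 (R(Z, q) = -((-Z)*q + Z)/6 = -(-Z*q + Z)/6 = -(Z - Z*q)/6 = -Z/6 + Z*q/6)
L(x) = x**2
132*(M(L(5), l(3, R(1, 1))) + D) = 132*((5**2 - (-4 + 3)) + 38) = 132*((25 - 1*(-1)) + 38) = 132*((25 + 1) + 38) = 132*(26 + 38) = 132*64 = 8448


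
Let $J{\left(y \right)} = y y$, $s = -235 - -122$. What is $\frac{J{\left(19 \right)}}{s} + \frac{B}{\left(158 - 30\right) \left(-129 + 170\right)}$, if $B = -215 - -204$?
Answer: $- \frac{1895771}{593024} \approx -3.1968$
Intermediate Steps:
$B = -11$ ($B = -215 + 204 = -11$)
$s = -113$ ($s = -235 + 122 = -113$)
$J{\left(y \right)} = y^{2}$
$\frac{J{\left(19 \right)}}{s} + \frac{B}{\left(158 - 30\right) \left(-129 + 170\right)} = \frac{19^{2}}{-113} - \frac{11}{\left(158 - 30\right) \left(-129 + 170\right)} = 361 \left(- \frac{1}{113}\right) - \frac{11}{128 \cdot 41} = - \frac{361}{113} - \frac{11}{5248} = - \frac{1895771}{593024}$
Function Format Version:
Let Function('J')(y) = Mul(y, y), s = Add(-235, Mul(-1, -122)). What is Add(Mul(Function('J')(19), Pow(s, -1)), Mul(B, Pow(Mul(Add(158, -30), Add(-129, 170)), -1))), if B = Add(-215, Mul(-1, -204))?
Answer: Rational(-1895771, 593024) ≈ -3.1968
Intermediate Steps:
B = -11 (B = Add(-215, 204) = -11)
s = -113 (s = Add(-235, 122) = -113)
Function('J')(y) = Pow(y, 2)
Add(Mul(Function('J')(19), Pow(s, -1)), Mul(B, Pow(Mul(Add(158, -30), Add(-129, 170)), -1))) = Add(Mul(Pow(19, 2), Pow(-113, -1)), Mul(-11, Pow(Mul(Add(158, -30), Add(-129, 170)), -1))) = Add(Mul(361, Rational(-1, 113)), Mul(-11, Pow(Mul(128, 41), -1))) = Add(Rational(-361, 113), Mul(-11, Pow(5248, -1))) = Add(Rational(-361, 113), Mul(-11, Rational(1, 5248))) = Add(Rational(-361, 113), Rational(-11, 5248)) = Rational(-1895771, 593024)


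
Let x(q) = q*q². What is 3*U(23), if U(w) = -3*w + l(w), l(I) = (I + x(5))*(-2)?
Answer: -1095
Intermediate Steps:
x(q) = q³
l(I) = -250 - 2*I (l(I) = (I + 5³)*(-2) = (I + 125)*(-2) = (125 + I)*(-2) = -250 - 2*I)
U(w) = -250 - 5*w (U(w) = -3*w + (-250 - 2*w) = -250 - 5*w)
3*U(23) = 3*(-250 - 5*23) = 3*(-250 - 115) = 3*(-365) = -1095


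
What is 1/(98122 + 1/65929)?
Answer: 65929/6469085339 ≈ 1.0191e-5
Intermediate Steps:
1/(98122 + 1/65929) = 1/(6469085339/65929) = 65929/6469085339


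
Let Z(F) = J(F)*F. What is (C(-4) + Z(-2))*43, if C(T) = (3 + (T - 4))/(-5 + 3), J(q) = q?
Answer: 559/2 ≈ 279.50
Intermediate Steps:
Z(F) = F**2 (Z(F) = F*F = F**2)
C(T) = 1/2 - T/2 (C(T) = (3 + (-4 + T))/(-2) = (-1 + T)*(-1/2) = 1/2 - T/2)
(C(-4) + Z(-2))*43 = ((1/2 - 1/2*(-4)) + (-2)**2)*43 = ((1/2 + 2) + 4)*43 = (5/2 + 4)*43 = (13/2)*43 = 559/2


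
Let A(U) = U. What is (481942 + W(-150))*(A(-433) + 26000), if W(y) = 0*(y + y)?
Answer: 12321811114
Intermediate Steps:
W(y) = 0 (W(y) = 0*(2*y) = 0)
(481942 + W(-150))*(A(-433) + 26000) = (481942 + 0)*(-433 + 26000) = 481942*25567 = 12321811114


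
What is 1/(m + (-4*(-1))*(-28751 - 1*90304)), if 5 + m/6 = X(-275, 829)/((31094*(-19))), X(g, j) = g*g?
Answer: -295393/140681143125 ≈ -2.0997e-6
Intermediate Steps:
X(g, j) = g²
m = -9088665/295393 (m = -30 + 6*((-275)²/((31094*(-19)))) = -30 + 6*(75625/(-590786)) = -30 + 6*(75625*(-1/590786)) = -30 + 6*(-75625/590786) = -30 - 226875/295393 = -9088665/295393 ≈ -30.768)
1/(m + (-4*(-1))*(-28751 - 1*90304)) = 1/(-9088665/295393 + (-4*(-1))*(-28751 - 1*90304)) = 1/(-9088665/295393 + 4*(-28751 - 90304)) = 1/(-9088665/295393 + 4*(-119055)) = 1/(-9088665/295393 - 476220) = 1/(-140681143125/295393) = -295393/140681143125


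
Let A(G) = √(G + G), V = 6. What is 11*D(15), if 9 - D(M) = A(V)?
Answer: 99 - 22*√3 ≈ 60.895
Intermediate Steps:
A(G) = √2*√G (A(G) = √(2*G) = √2*√G)
D(M) = 9 - 2*√3 (D(M) = 9 - √2*√6 = 9 - 2*√3)
11*D(15) = 11*(9 - 2*√3) = 99 - 22*√3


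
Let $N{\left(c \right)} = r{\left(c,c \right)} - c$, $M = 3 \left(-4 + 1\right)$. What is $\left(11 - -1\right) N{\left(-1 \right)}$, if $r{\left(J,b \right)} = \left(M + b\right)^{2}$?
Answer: $1212$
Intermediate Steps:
$M = -9$ ($M = 3 \left(-3\right) = -9$)
$r{\left(J,b \right)} = \left(-9 + b\right)^{2}$
$N{\left(c \right)} = \left(-9 + c\right)^{2} - c$
$\left(11 - -1\right) N{\left(-1 \right)} = \left(11 - -1\right) \left(\left(-9 - 1\right)^{2} - -1\right) = \left(11 + 1\right) \left(\left(-10\right)^{2} + 1\right) = 12 \left(100 + 1\right) = 12 \cdot 101 = 1212$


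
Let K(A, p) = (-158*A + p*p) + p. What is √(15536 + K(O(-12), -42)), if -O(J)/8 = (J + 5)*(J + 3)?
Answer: √96890 ≈ 311.27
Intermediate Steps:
O(J) = -8*(3 + J)*(5 + J) (O(J) = -8*(J + 5)*(J + 3) = -8*(5 + J)*(3 + J) = -8*(3 + J)*(5 + J))
K(A, p) = p + p² - 158*A (K(A, p) = (-158*A + p²) + p = (p² - 158*A) + p = p + p² - 158*A)
√(15536 + K(O(-12), -42)) = √(15536 + (-42 + (-42)² - 158*(-120 - 64*(-12) - 8*(-12)²))) = √(15536 + (-42 + 1764 - 158*(-120 + 768 - 8*144))) = √(15536 + (-42 + 1764 - 158*(-120 + 768 - 1152))) = √(15536 + (-42 + 1764 - 158*(-504))) = √(15536 + (-42 + 1764 + 79632)) = √(15536 + 81354) = √96890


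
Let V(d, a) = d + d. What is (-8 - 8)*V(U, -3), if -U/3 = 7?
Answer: 672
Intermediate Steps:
U = -21 (U = -3*7 = -21)
V(d, a) = 2*d
(-8 - 8)*V(U, -3) = (-8 - 8)*(2*(-21)) = -16*(-42) = 672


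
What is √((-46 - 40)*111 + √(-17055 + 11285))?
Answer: √(-9546 + I*√5770) ≈ 0.3887 + 97.704*I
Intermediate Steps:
√((-46 - 40)*111 + √(-17055 + 11285)) = √(-86*111 + √(-5770)) = √(-9546 + I*√5770)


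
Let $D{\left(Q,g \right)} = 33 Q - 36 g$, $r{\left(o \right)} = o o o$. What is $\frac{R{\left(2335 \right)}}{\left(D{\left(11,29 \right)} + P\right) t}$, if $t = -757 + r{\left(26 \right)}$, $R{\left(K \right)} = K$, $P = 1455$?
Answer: $\frac{2335}{13017906} \approx 0.00017937$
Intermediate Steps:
$r{\left(o \right)} = o^{3}$ ($r{\left(o \right)} = o^{2} o = o^{3}$)
$t = 16819$ ($t = -757 + 26^{3} = -757 + 17576 = 16819$)
$D{\left(Q,g \right)} = - 36 g + 33 Q$
$\frac{R{\left(2335 \right)}}{\left(D{\left(11,29 \right)} + P\right) t} = \frac{2335}{\left(\left(\left(-36\right) 29 + 33 \cdot 11\right) + 1455\right) 16819} = \frac{2335}{\left(\left(-1044 + 363\right) + 1455\right) 16819} = \frac{2335}{\left(-681 + 1455\right) 16819} = \frac{2335}{774 \cdot 16819} = \frac{2335}{13017906}$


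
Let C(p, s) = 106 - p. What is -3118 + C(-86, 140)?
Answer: -2926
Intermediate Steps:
-3118 + C(-86, 140) = -3118 + (106 - 1*(-86)) = -3118 + (106 + 86) = -3118 + 192 = -2926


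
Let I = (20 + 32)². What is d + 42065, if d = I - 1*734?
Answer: 44035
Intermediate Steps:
I = 2704 (I = 52² = 2704)
d = 1970 (d = 2704 - 1*734 = 2704 - 734 = 1970)
d + 42065 = 1970 + 42065 = 44035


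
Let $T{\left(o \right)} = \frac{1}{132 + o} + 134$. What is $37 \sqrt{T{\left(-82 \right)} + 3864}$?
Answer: $\frac{37 \sqrt{399802}}{10} \approx 2339.5$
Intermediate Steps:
$T{\left(o \right)} = 134 + \frac{1}{132 + o}$
$37 \sqrt{T{\left(-82 \right)} + 3864} = 37 \sqrt{\frac{17689 + 134 \left(-82\right)}{132 - 82} + 3864} = 37 \sqrt{\frac{17689 - 10988}{50} + 3864} = 37 \sqrt{\frac{1}{50} \cdot 6701 + 3864} = 37 \sqrt{\frac{6701}{50} + 3864} = 37 \sqrt{\frac{199901}{50}} = 37 \frac{\sqrt{399802}}{10} = \frac{37 \sqrt{399802}}{10}$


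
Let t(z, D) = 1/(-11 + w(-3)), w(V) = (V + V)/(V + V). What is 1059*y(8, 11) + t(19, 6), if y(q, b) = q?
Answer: 84719/10 ≈ 8471.9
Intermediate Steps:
w(V) = 1 (w(V) = (2*V)/((2*V)) = (2*V)*(1/(2*V)) = 1)
t(z, D) = -1/10 (t(z, D) = 1/(-11 + 1) = 1/(-10) = -1/10)
1059*y(8, 11) + t(19, 6) = 1059*8 - 1/10 = 8472 - 1/10 = 84719/10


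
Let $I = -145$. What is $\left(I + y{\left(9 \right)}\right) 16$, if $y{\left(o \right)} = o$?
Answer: $-2176$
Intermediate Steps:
$\left(I + y{\left(9 \right)}\right) 16 = \left(-145 + 9\right) 16 = \left(-136\right) 16 = -2176$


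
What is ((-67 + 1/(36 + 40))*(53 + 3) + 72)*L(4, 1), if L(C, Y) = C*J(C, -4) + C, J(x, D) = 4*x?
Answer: -4753608/19 ≈ -2.5019e+5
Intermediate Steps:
L(C, Y) = C + 4*C**2 (L(C, Y) = C*(4*C) + C = 4*C**2 + C = C + 4*C**2)
((-67 + 1/(36 + 40))*(53 + 3) + 72)*L(4, 1) = ((-67 + 1/(36 + 40))*(53 + 3) + 72)*(4*(1 + 4*4)) = ((-67 + 1/76)*56 + 72)*(4*(1 + 16)) = ((-67 + 1/76)*56 + 72)*(4*17) = (-5091/76*56 + 72)*68 = (-71274/19 + 72)*68 = -69906/19*68 = -4753608/19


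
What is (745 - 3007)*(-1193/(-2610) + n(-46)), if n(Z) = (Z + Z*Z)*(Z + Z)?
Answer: 6461613691/15 ≈ 4.3077e+8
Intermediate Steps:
n(Z) = 2*Z*(Z + Z²) (n(Z) = (Z + Z²)*(2*Z) = 2*Z*(Z + Z²))
(745 - 3007)*(-1193/(-2610) + n(-46)) = (745 - 3007)*(-1193/(-2610) + 2*(-46)²*(1 - 46)) = -2262*(-1193*(-1/2610) + 2*2116*(-45)) = -2262*(1193/2610 - 190440) = -2262*(-497047207/2610) = 6461613691/15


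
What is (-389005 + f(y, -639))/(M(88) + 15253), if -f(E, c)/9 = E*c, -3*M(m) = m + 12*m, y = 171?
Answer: 1783248/44615 ≈ 39.970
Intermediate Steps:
M(m) = -13*m/3 (M(m) = -(m + 12*m)/3 = -13*m/3)
f(E, c) = -9*E*c
(-389005 + f(y, -639))/(M(88) + 15253) = (-389005 - 9*171*(-639))/(-13/3*88 + 15253) = (-389005 + 983421)/(-1144/3 + 15253) = 594416/(44615/3) = 594416*(3/44615) = 1783248/44615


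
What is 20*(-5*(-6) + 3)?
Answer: 660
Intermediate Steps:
20*(-5*(-6) + 3) = 20*(30 + 3) = 20*33 = 660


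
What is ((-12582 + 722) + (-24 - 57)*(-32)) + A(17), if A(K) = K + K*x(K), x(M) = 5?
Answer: -9166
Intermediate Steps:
A(K) = 6*K (A(K) = K + K*5 = K + 5*K = 6*K)
((-12582 + 722) + (-24 - 57)*(-32)) + A(17) = ((-12582 + 722) + (-24 - 57)*(-32)) + 6*17 = (-11860 - 81*(-32)) + 102 = (-11860 + 2592) + 102 = -9268 + 102 = -9166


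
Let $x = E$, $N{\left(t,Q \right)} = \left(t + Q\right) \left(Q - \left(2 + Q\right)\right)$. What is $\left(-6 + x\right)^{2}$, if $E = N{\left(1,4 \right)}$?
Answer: $256$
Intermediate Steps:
$N{\left(t,Q \right)} = - 2 Q - 2 t$ ($N{\left(t,Q \right)} = \left(Q + t\right) \left(-2\right) = - 2 Q - 2 t$)
$E = -10$ ($E = \left(-2\right) 4 - 2 = -8 - 2 = -10$)
$x = -10$
$\left(-6 + x\right)^{2} = \left(-6 - 10\right)^{2} = \left(-16\right)^{2} = 256$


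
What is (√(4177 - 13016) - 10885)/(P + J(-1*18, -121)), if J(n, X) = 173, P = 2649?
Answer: -10885/2822 + I*√8839/2822 ≈ -3.8572 + 0.033315*I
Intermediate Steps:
(√(4177 - 13016) - 10885)/(P + J(-1*18, -121)) = (√(4177 - 13016) - 10885)/(2649 + 173) = (√(-8839) - 10885)/2822 = (I*√8839 - 10885)*(1/2822) = (-10885 + I*√8839)*(1/2822) = -10885/2822 + I*√8839/2822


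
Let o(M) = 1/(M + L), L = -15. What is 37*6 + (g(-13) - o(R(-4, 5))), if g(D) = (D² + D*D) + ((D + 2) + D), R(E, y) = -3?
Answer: 9649/18 ≈ 536.06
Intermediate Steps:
o(M) = 1/(-15 + M) (o(M) = 1/(M - 15) = 1/(-15 + M))
g(D) = 2 + 2*D + 2*D² (g(D) = (D² + D²) + ((2 + D) + D) = 2*D² + (2 + 2*D) = 2 + 2*D + 2*D²)
37*6 + (g(-13) - o(R(-4, 5))) = 37*6 + ((2 + 2*(-13) + 2*(-13)²) - 1/(-15 - 3)) = 222 + ((2 - 26 + 2*169) - 1/(-18)) = 222 + ((2 - 26 + 338) - 1*(-1/18)) = 222 + (314 + 1/18) = 222 + 5653/18 = 9649/18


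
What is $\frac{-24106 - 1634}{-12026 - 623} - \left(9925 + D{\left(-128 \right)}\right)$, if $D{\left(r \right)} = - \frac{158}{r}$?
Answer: $- \frac{617999747}{62272} \approx -9924.2$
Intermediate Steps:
$\frac{-24106 - 1634}{-12026 - 623} - \left(9925 + D{\left(-128 \right)}\right) = \frac{-24106 - 1634}{-12026 - 623} - \left(9925 - \frac{158}{-128}\right) = - \frac{25740}{-12649} - \left(9925 - - \frac{79}{64}\right) = \left(-25740\right) \left(- \frac{1}{12649}\right) - \frac{635279}{64} = \frac{1980}{973} - \frac{635279}{64} = - \frac{617999747}{62272}$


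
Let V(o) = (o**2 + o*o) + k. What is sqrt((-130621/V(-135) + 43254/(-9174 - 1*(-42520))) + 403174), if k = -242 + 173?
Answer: 4*sqrt(9271432257397922124438)/606580413 ≈ 634.96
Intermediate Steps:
k = -69
V(o) = -69 + 2*o**2 (V(o) = (o**2 + o*o) - 69 = (o**2 + o**2) - 69 = 2*o**2 - 69 = -69 + 2*o**2)
sqrt((-130621/V(-135) + 43254/(-9174 - 1*(-42520))) + 403174) = sqrt((-130621/(-69 + 2*(-135)**2) + 43254/(-9174 - 1*(-42520))) + 403174) = sqrt((-130621/(-69 + 2*18225) + 43254/(-9174 + 42520)) + 403174) = sqrt((-130621/(-69 + 36450) + 43254/33346) + 403174) = sqrt((-130621/36381 + 43254*(1/33346)) + 403174) = sqrt((-130621*1/36381 + 21627/16673) + 403174) = sqrt((-130621/36381 + 21627/16673) + 403174) = sqrt(-1391032046/606580413 + 403174) = sqrt(244556060398816/606580413) = 4*sqrt(9271432257397922124438)/606580413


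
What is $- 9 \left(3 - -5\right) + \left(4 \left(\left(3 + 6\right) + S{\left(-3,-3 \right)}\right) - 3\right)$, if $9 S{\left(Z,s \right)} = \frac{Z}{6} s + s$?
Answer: $- \frac{119}{3} \approx -39.667$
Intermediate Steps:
$S{\left(Z,s \right)} = \frac{s}{9} + \frac{Z s}{54}$ ($S{\left(Z,s \right)} = \frac{\frac{Z}{6} s + s}{9} = \frac{\frac{Z s}{6} + s}{9} = \frac{s + \frac{Z s}{6}}{9} = \frac{s}{9} + \frac{Z s}{54}$)
$- 9 \left(3 - -5\right) + \left(4 \left(\left(3 + 6\right) + S{\left(-3,-3 \right)}\right) - 3\right) = - 9 \left(3 - -5\right) - \left(3 - 4 \left(\left(3 + 6\right) + \frac{1}{54} \left(-3\right) \left(6 - 3\right)\right)\right) = - 9 \left(3 + 5\right) - \left(3 - 4 \left(9 + \frac{1}{54} \left(-3\right) 3\right)\right) = \left(-9\right) 8 - \left(3 - 4 \left(9 - \frac{1}{6}\right)\right) = -72 + \left(4 \cdot \frac{53}{6} - 3\right) = -72 + \left(\frac{106}{3} - 3\right) = -72 + \frac{97}{3} = - \frac{119}{3}$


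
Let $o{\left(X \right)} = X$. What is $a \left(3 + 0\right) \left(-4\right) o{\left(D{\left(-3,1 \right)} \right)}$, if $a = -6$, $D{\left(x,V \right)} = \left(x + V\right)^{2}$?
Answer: $288$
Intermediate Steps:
$D{\left(x,V \right)} = \left(V + x\right)^{2}$
$a \left(3 + 0\right) \left(-4\right) o{\left(D{\left(-3,1 \right)} \right)} = - 6 \left(3 + 0\right) \left(-4\right) \left(1 - 3\right)^{2} = - 6 \cdot 3 \left(-4\right) \left(-2\right)^{2} = \left(-6\right) \left(-12\right) 4 = 72 \cdot 4 = 288$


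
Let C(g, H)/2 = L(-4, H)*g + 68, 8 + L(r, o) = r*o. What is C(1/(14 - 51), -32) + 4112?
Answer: 156936/37 ≈ 4241.5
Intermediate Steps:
L(r, o) = -8 + o*r (L(r, o) = -8 + r*o = -8 + o*r)
C(g, H) = 136 + 2*g*(-8 - 4*H) (C(g, H) = 2*((-8 + H*(-4))*g + 68) = 2*((-8 - 4*H)*g + 68) = 2*(g*(-8 - 4*H) + 68) = 2*(68 + g*(-8 - 4*H)) = 136 + 2*g*(-8 - 4*H))
C(1/(14 - 51), -32) + 4112 = (136 - 8*(2 - 32)/(14 - 51)) + 4112 = (136 - 8*(-30)/(-37)) + 4112 = (136 - 8*(-1/37)*(-30)) + 4112 = (136 - 240/37) + 4112 = 4792/37 + 4112 = 156936/37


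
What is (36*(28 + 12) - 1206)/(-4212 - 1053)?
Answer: -2/45 ≈ -0.044444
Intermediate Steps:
(36*(28 + 12) - 1206)/(-4212 - 1053) = (36*40 - 1206)/(-5265) = (1440 - 1206)*(-1/5265) = 234*(-1/5265) = -2/45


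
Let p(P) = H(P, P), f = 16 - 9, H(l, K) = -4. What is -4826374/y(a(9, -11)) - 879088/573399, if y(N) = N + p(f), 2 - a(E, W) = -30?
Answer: -197675902835/1146798 ≈ -1.7237e+5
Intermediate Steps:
f = 7
p(P) = -4
a(E, W) = 32 (a(E, W) = 2 - 1*(-30) = 2 + 30 = 32)
y(N) = -4 + N (y(N) = N - 4 = -4 + N)
-4826374/y(a(9, -11)) - 879088/573399 = -4826374/(-4 + 32) - 879088/573399 = -4826374/28 - 879088*1/573399 = -4826374*1/28 - 879088/573399 = -344741/2 - 879088/573399 = -197675902835/1146798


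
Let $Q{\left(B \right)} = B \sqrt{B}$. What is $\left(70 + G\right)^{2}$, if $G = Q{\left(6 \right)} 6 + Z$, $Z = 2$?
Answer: $12960 + 5184 \sqrt{6} \approx 25658.0$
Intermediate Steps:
$Q{\left(B \right)} = B^{\frac{3}{2}}$
$G = 2 + 36 \sqrt{6}$ ($G = 6^{\frac{3}{2}} \cdot 6 + 2 = 6 \sqrt{6} \cdot 6 + 2 = 36 \sqrt{6} + 2 = 2 + 36 \sqrt{6} \approx 90.182$)
$\left(70 + G\right)^{2} = \left(70 + \left(2 + 36 \sqrt{6}\right)\right)^{2} = \left(72 + 36 \sqrt{6}\right)^{2}$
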